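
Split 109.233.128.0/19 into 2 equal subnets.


New prefix = 19 + 1 = 20
Each subnet has 4096 addresses
  109.233.128.0/20
  109.233.144.0/20
Subnets: 109.233.128.0/20, 109.233.144.0/20


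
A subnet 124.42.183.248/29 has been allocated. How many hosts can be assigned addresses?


Host bits = 32 - 29 = 3
Total addresses = 2^3 = 8
Usable = total - 2 (network and broadcast)
Usable hosts: 6


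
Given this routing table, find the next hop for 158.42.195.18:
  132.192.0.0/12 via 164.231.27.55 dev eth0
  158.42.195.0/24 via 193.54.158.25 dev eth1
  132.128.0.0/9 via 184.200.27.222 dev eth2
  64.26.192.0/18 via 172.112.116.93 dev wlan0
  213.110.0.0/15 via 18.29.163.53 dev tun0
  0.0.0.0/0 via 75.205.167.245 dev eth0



Longest prefix match for 158.42.195.18:
  /12 132.192.0.0: no
  /24 158.42.195.0: MATCH
  /9 132.128.0.0: no
  /18 64.26.192.0: no
  /15 213.110.0.0: no
  /0 0.0.0.0: MATCH
Selected: next-hop 193.54.158.25 via eth1 (matched /24)


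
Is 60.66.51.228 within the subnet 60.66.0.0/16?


Subnet network: 60.66.0.0
Test IP AND mask: 60.66.0.0
Yes, 60.66.51.228 is in 60.66.0.0/16


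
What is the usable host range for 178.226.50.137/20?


Network: 178.226.48.0
Broadcast: 178.226.63.255
First usable = network + 1
Last usable = broadcast - 1
Range: 178.226.48.1 to 178.226.63.254


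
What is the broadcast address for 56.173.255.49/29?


Network: 56.173.255.48/29
Host bits = 3
Set all host bits to 1:
Broadcast: 56.173.255.55


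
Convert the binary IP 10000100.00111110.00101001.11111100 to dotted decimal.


10000100 = 132
00111110 = 62
00101001 = 41
11111100 = 252
IP: 132.62.41.252


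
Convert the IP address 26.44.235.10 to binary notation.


26 = 00011010
44 = 00101100
235 = 11101011
10 = 00001010
Binary: 00011010.00101100.11101011.00001010


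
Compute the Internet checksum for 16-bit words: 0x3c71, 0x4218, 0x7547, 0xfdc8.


Sum all words (with carry folding):
+ 0x3c71 = 0x3c71
+ 0x4218 = 0x7e89
+ 0x7547 = 0xf3d0
+ 0xfdc8 = 0xf199
One's complement: ~0xf199
Checksum = 0x0e66


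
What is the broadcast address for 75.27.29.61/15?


Network: 75.26.0.0/15
Host bits = 17
Set all host bits to 1:
Broadcast: 75.27.255.255


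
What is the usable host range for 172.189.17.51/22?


Network: 172.189.16.0
Broadcast: 172.189.19.255
First usable = network + 1
Last usable = broadcast - 1
Range: 172.189.16.1 to 172.189.19.254


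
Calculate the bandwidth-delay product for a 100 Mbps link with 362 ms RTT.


BDP = bandwidth * RTT
= 100 Mbps * 362 ms
= 100 * 1e6 * 362 / 1000 bits
= 36200000 bits
= 4525000 bytes
= 4418.9453 KB
BDP = 36200000 bits (4525000 bytes)


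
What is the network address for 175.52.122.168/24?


IP:   10101111.00110100.01111010.10101000
Mask: 11111111.11111111.11111111.00000000
AND operation:
Net:  10101111.00110100.01111010.00000000
Network: 175.52.122.0/24


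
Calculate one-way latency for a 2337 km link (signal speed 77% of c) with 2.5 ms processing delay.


Speed = 0.77 * 3e5 km/s = 231000 km/s
Propagation delay = 2337 / 231000 = 0.0101 s = 10.1169 ms
Processing delay = 2.5 ms
Total one-way latency = 12.6169 ms


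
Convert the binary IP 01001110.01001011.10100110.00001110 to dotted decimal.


01001110 = 78
01001011 = 75
10100110 = 166
00001110 = 14
IP: 78.75.166.14


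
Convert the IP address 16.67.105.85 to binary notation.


16 = 00010000
67 = 01000011
105 = 01101001
85 = 01010101
Binary: 00010000.01000011.01101001.01010101


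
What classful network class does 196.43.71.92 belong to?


First octet: 196
Binary: 11000100
110xxxxx -> Class C (192-223)
Class C, default mask 255.255.255.0 (/24)


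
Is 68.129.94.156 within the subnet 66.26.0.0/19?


Subnet network: 66.26.0.0
Test IP AND mask: 68.129.64.0
No, 68.129.94.156 is not in 66.26.0.0/19


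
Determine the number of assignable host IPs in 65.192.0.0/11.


Host bits = 32 - 11 = 21
Total addresses = 2^21 = 2097152
Usable = total - 2 (network and broadcast)
Usable hosts: 2097150


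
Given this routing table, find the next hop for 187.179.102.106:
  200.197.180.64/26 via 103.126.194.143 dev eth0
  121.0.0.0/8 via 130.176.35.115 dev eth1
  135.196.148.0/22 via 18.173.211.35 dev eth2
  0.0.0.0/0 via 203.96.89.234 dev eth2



Longest prefix match for 187.179.102.106:
  /26 200.197.180.64: no
  /8 121.0.0.0: no
  /22 135.196.148.0: no
  /0 0.0.0.0: MATCH
Selected: next-hop 203.96.89.234 via eth2 (matched /0)


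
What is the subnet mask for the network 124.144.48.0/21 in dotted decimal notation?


/21 means 21 network bits, 11 host bits
Binary: 11111111111111111111100000000000
Mask: 255.255.248.0


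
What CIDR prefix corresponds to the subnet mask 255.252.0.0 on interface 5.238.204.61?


Binary: 11111111.11111100.00000000.00000000
Count leading 1s
Prefix: /14


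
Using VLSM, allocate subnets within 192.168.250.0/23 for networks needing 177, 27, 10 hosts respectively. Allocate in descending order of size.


177 hosts -> /24 (254 usable): 192.168.250.0/24
27 hosts -> /27 (30 usable): 192.168.251.0/27
10 hosts -> /28 (14 usable): 192.168.251.32/28
Allocation: 192.168.250.0/24 (177 hosts, 254 usable); 192.168.251.0/27 (27 hosts, 30 usable); 192.168.251.32/28 (10 hosts, 14 usable)


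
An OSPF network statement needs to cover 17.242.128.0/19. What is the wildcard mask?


Subnet mask: 255.255.224.0
Wildcard = 255.255.255.255 - subnet mask
255 - 255 = 0
255 - 255 = 0
255 - 224 = 31
255 - 0 = 255
Wildcard: 0.0.31.255


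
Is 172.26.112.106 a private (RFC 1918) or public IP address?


RFC 1918 private ranges:
  10.0.0.0/8 (10.0.0.0 - 10.255.255.255)
  172.16.0.0/12 (172.16.0.0 - 172.31.255.255)
  192.168.0.0/16 (192.168.0.0 - 192.168.255.255)
Private (in 172.16.0.0/12)


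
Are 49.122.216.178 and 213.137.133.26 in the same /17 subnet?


Mask: 255.255.128.0
49.122.216.178 AND mask = 49.122.128.0
213.137.133.26 AND mask = 213.137.128.0
No, different subnets (49.122.128.0 vs 213.137.128.0)


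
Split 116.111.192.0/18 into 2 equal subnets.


New prefix = 18 + 1 = 19
Each subnet has 8192 addresses
  116.111.192.0/19
  116.111.224.0/19
Subnets: 116.111.192.0/19, 116.111.224.0/19


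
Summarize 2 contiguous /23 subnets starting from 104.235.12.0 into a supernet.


Original prefix: /23
Number of subnets: 2 = 2^1
New prefix = 23 - 1 = 22
Supernet: 104.235.12.0/22


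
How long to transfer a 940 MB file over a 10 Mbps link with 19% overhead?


Effective throughput = 10 * (1 - 19/100) = 8.1 Mbps
File size in Mb = 940 * 8 = 7520 Mb
Time = 7520 / 8.1
Time = 928.3951 seconds


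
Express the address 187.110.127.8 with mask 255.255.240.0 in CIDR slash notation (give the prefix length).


Binary: 11111111.11111111.11110000.00000000
Count leading 1s
Prefix: /20


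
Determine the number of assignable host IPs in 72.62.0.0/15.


Host bits = 32 - 15 = 17
Total addresses = 2^17 = 131072
Usable = total - 2 (network and broadcast)
Usable hosts: 131070


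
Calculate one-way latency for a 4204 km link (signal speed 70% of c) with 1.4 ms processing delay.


Speed = 0.7 * 3e5 km/s = 210000 km/s
Propagation delay = 4204 / 210000 = 0.02 s = 20.019 ms
Processing delay = 1.4 ms
Total one-way latency = 21.419 ms


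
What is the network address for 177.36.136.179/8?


IP:   10110001.00100100.10001000.10110011
Mask: 11111111.00000000.00000000.00000000
AND operation:
Net:  10110001.00000000.00000000.00000000
Network: 177.0.0.0/8


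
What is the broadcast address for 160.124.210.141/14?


Network: 160.124.0.0/14
Host bits = 18
Set all host bits to 1:
Broadcast: 160.127.255.255


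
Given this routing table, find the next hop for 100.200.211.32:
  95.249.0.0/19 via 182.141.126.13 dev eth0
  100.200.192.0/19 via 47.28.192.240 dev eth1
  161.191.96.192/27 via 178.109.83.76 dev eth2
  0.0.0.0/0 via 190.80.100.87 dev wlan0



Longest prefix match for 100.200.211.32:
  /19 95.249.0.0: no
  /19 100.200.192.0: MATCH
  /27 161.191.96.192: no
  /0 0.0.0.0: MATCH
Selected: next-hop 47.28.192.240 via eth1 (matched /19)


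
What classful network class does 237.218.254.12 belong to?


First octet: 237
Binary: 11101101
1110xxxx -> Class D (224-239)
Class D (multicast), default mask N/A


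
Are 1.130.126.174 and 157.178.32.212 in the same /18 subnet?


Mask: 255.255.192.0
1.130.126.174 AND mask = 1.130.64.0
157.178.32.212 AND mask = 157.178.0.0
No, different subnets (1.130.64.0 vs 157.178.0.0)


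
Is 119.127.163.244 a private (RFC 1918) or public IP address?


RFC 1918 private ranges:
  10.0.0.0/8 (10.0.0.0 - 10.255.255.255)
  172.16.0.0/12 (172.16.0.0 - 172.31.255.255)
  192.168.0.0/16 (192.168.0.0 - 192.168.255.255)
Public (not in any RFC 1918 range)


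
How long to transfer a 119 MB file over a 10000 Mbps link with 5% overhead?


Effective throughput = 10000 * (1 - 5/100) = 9500 Mbps
File size in Mb = 119 * 8 = 952 Mb
Time = 952 / 9500
Time = 0.1002 seconds


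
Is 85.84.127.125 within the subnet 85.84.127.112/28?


Subnet network: 85.84.127.112
Test IP AND mask: 85.84.127.112
Yes, 85.84.127.125 is in 85.84.127.112/28


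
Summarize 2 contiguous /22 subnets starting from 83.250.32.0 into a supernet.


Original prefix: /22
Number of subnets: 2 = 2^1
New prefix = 22 - 1 = 21
Supernet: 83.250.32.0/21


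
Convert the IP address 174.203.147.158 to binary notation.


174 = 10101110
203 = 11001011
147 = 10010011
158 = 10011110
Binary: 10101110.11001011.10010011.10011110


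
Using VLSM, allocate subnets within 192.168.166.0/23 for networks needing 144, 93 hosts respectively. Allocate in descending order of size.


144 hosts -> /24 (254 usable): 192.168.166.0/24
93 hosts -> /25 (126 usable): 192.168.167.0/25
Allocation: 192.168.166.0/24 (144 hosts, 254 usable); 192.168.167.0/25 (93 hosts, 126 usable)


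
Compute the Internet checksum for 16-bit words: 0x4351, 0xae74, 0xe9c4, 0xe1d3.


Sum all words (with carry folding):
+ 0x4351 = 0x4351
+ 0xae74 = 0xf1c5
+ 0xe9c4 = 0xdb8a
+ 0xe1d3 = 0xbd5e
One's complement: ~0xbd5e
Checksum = 0x42a1


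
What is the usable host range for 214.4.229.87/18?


Network: 214.4.192.0
Broadcast: 214.4.255.255
First usable = network + 1
Last usable = broadcast - 1
Range: 214.4.192.1 to 214.4.255.254


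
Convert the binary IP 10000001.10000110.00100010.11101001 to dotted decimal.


10000001 = 129
10000110 = 134
00100010 = 34
11101001 = 233
IP: 129.134.34.233


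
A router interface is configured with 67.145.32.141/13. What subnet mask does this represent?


/13 means 13 network bits, 19 host bits
Binary: 11111111111110000000000000000000
Mask: 255.248.0.0


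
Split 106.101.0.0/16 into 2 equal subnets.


New prefix = 16 + 1 = 17
Each subnet has 32768 addresses
  106.101.0.0/17
  106.101.128.0/17
Subnets: 106.101.0.0/17, 106.101.128.0/17


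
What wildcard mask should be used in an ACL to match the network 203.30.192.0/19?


Subnet mask: 255.255.224.0
Wildcard = 255.255.255.255 - subnet mask
255 - 255 = 0
255 - 255 = 0
255 - 224 = 31
255 - 0 = 255
Wildcard: 0.0.31.255


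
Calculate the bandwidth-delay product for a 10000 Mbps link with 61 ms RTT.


BDP = bandwidth * RTT
= 10000 Mbps * 61 ms
= 10000 * 1e6 * 61 / 1000 bits
= 610000000 bits
= 76250000 bytes
= 74462.8906 KB
BDP = 610000000 bits (76250000 bytes)


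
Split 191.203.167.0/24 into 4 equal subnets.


New prefix = 24 + 2 = 26
Each subnet has 64 addresses
  191.203.167.0/26
  191.203.167.64/26
  191.203.167.128/26
  191.203.167.192/26
Subnets: 191.203.167.0/26, 191.203.167.64/26, 191.203.167.128/26, 191.203.167.192/26


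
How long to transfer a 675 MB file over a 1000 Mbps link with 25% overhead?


Effective throughput = 1000 * (1 - 25/100) = 750 Mbps
File size in Mb = 675 * 8 = 5400 Mb
Time = 5400 / 750
Time = 7.2 seconds


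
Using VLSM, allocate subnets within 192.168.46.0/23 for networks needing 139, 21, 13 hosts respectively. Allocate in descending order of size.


139 hosts -> /24 (254 usable): 192.168.46.0/24
21 hosts -> /27 (30 usable): 192.168.47.0/27
13 hosts -> /28 (14 usable): 192.168.47.32/28
Allocation: 192.168.46.0/24 (139 hosts, 254 usable); 192.168.47.0/27 (21 hosts, 30 usable); 192.168.47.32/28 (13 hosts, 14 usable)


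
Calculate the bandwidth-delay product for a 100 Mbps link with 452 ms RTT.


BDP = bandwidth * RTT
= 100 Mbps * 452 ms
= 100 * 1e6 * 452 / 1000 bits
= 45200000 bits
= 5650000 bytes
= 5517.5781 KB
BDP = 45200000 bits (5650000 bytes)


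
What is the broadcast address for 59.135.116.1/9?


Network: 59.128.0.0/9
Host bits = 23
Set all host bits to 1:
Broadcast: 59.255.255.255


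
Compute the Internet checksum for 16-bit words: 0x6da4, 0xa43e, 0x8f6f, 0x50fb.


Sum all words (with carry folding):
+ 0x6da4 = 0x6da4
+ 0xa43e = 0x11e3
+ 0x8f6f = 0xa152
+ 0x50fb = 0xf24d
One's complement: ~0xf24d
Checksum = 0x0db2


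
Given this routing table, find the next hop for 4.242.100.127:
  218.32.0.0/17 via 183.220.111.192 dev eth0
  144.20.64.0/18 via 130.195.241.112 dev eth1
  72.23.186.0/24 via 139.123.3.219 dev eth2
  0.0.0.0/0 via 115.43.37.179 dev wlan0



Longest prefix match for 4.242.100.127:
  /17 218.32.0.0: no
  /18 144.20.64.0: no
  /24 72.23.186.0: no
  /0 0.0.0.0: MATCH
Selected: next-hop 115.43.37.179 via wlan0 (matched /0)


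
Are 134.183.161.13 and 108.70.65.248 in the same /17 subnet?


Mask: 255.255.128.0
134.183.161.13 AND mask = 134.183.128.0
108.70.65.248 AND mask = 108.70.0.0
No, different subnets (134.183.128.0 vs 108.70.0.0)


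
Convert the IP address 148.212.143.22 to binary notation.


148 = 10010100
212 = 11010100
143 = 10001111
22 = 00010110
Binary: 10010100.11010100.10001111.00010110


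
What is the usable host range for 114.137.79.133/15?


Network: 114.136.0.0
Broadcast: 114.137.255.255
First usable = network + 1
Last usable = broadcast - 1
Range: 114.136.0.1 to 114.137.255.254


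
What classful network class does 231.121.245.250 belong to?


First octet: 231
Binary: 11100111
1110xxxx -> Class D (224-239)
Class D (multicast), default mask N/A


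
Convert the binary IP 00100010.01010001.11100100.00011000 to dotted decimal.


00100010 = 34
01010001 = 81
11100100 = 228
00011000 = 24
IP: 34.81.228.24


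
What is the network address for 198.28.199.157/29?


IP:   11000110.00011100.11000111.10011101
Mask: 11111111.11111111.11111111.11111000
AND operation:
Net:  11000110.00011100.11000111.10011000
Network: 198.28.199.152/29


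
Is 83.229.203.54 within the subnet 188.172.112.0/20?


Subnet network: 188.172.112.0
Test IP AND mask: 83.229.192.0
No, 83.229.203.54 is not in 188.172.112.0/20


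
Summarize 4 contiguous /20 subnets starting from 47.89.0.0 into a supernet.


Original prefix: /20
Number of subnets: 4 = 2^2
New prefix = 20 - 2 = 18
Supernet: 47.89.0.0/18


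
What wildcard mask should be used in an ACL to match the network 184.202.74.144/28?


Subnet mask: 255.255.255.240
Wildcard = 255.255.255.255 - subnet mask
255 - 255 = 0
255 - 255 = 0
255 - 255 = 0
255 - 240 = 15
Wildcard: 0.0.0.15


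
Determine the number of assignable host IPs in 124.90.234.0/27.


Host bits = 32 - 27 = 5
Total addresses = 2^5 = 32
Usable = total - 2 (network and broadcast)
Usable hosts: 30


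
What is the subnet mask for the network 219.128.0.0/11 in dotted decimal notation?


/11 means 11 network bits, 21 host bits
Binary: 11111111111000000000000000000000
Mask: 255.224.0.0


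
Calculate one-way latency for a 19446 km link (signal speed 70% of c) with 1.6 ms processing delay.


Speed = 0.7 * 3e5 km/s = 210000 km/s
Propagation delay = 19446 / 210000 = 0.0926 s = 92.6 ms
Processing delay = 1.6 ms
Total one-way latency = 94.2 ms


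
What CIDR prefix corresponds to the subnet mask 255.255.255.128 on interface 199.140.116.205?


Binary: 11111111.11111111.11111111.10000000
Count leading 1s
Prefix: /25


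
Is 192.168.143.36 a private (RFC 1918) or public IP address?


RFC 1918 private ranges:
  10.0.0.0/8 (10.0.0.0 - 10.255.255.255)
  172.16.0.0/12 (172.16.0.0 - 172.31.255.255)
  192.168.0.0/16 (192.168.0.0 - 192.168.255.255)
Private (in 192.168.0.0/16)


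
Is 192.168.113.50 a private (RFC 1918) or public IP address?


RFC 1918 private ranges:
  10.0.0.0/8 (10.0.0.0 - 10.255.255.255)
  172.16.0.0/12 (172.16.0.0 - 172.31.255.255)
  192.168.0.0/16 (192.168.0.0 - 192.168.255.255)
Private (in 192.168.0.0/16)


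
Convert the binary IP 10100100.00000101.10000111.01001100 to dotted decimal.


10100100 = 164
00000101 = 5
10000111 = 135
01001100 = 76
IP: 164.5.135.76


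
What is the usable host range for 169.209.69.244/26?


Network: 169.209.69.192
Broadcast: 169.209.69.255
First usable = network + 1
Last usable = broadcast - 1
Range: 169.209.69.193 to 169.209.69.254


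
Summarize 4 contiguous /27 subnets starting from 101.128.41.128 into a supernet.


Original prefix: /27
Number of subnets: 4 = 2^2
New prefix = 27 - 2 = 25
Supernet: 101.128.41.128/25


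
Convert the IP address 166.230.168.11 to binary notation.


166 = 10100110
230 = 11100110
168 = 10101000
11 = 00001011
Binary: 10100110.11100110.10101000.00001011


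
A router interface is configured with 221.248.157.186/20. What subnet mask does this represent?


/20 means 20 network bits, 12 host bits
Binary: 11111111111111111111000000000000
Mask: 255.255.240.0


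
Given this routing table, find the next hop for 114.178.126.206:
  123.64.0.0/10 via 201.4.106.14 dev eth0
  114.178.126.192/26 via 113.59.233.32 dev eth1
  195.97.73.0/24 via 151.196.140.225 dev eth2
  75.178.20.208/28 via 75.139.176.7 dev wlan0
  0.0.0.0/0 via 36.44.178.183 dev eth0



Longest prefix match for 114.178.126.206:
  /10 123.64.0.0: no
  /26 114.178.126.192: MATCH
  /24 195.97.73.0: no
  /28 75.178.20.208: no
  /0 0.0.0.0: MATCH
Selected: next-hop 113.59.233.32 via eth1 (matched /26)


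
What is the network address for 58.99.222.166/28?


IP:   00111010.01100011.11011110.10100110
Mask: 11111111.11111111.11111111.11110000
AND operation:
Net:  00111010.01100011.11011110.10100000
Network: 58.99.222.160/28


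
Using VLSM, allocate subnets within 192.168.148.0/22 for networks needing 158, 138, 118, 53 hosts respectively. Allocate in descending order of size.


158 hosts -> /24 (254 usable): 192.168.148.0/24
138 hosts -> /24 (254 usable): 192.168.149.0/24
118 hosts -> /25 (126 usable): 192.168.150.0/25
53 hosts -> /26 (62 usable): 192.168.150.128/26
Allocation: 192.168.148.0/24 (158 hosts, 254 usable); 192.168.149.0/24 (138 hosts, 254 usable); 192.168.150.0/25 (118 hosts, 126 usable); 192.168.150.128/26 (53 hosts, 62 usable)


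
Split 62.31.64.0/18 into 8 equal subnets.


New prefix = 18 + 3 = 21
Each subnet has 2048 addresses
  62.31.64.0/21
  62.31.72.0/21
  62.31.80.0/21
  62.31.88.0/21
  62.31.96.0/21
  62.31.104.0/21
  62.31.112.0/21
  62.31.120.0/21
Subnets: 62.31.64.0/21, 62.31.72.0/21, 62.31.80.0/21, 62.31.88.0/21, 62.31.96.0/21, 62.31.104.0/21, 62.31.112.0/21, 62.31.120.0/21


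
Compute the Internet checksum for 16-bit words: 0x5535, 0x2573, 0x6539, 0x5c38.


Sum all words (with carry folding):
+ 0x5535 = 0x5535
+ 0x2573 = 0x7aa8
+ 0x6539 = 0xdfe1
+ 0x5c38 = 0x3c1a
One's complement: ~0x3c1a
Checksum = 0xc3e5


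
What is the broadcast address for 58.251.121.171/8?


Network: 58.0.0.0/8
Host bits = 24
Set all host bits to 1:
Broadcast: 58.255.255.255


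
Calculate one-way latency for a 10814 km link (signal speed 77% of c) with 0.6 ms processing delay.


Speed = 0.77 * 3e5 km/s = 231000 km/s
Propagation delay = 10814 / 231000 = 0.0468 s = 46.8139 ms
Processing delay = 0.6 ms
Total one-way latency = 47.4139 ms


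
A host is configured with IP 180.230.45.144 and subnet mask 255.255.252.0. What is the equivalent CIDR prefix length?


Binary: 11111111.11111111.11111100.00000000
Count leading 1s
Prefix: /22


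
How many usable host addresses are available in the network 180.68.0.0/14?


Host bits = 32 - 14 = 18
Total addresses = 2^18 = 262144
Usable = total - 2 (network and broadcast)
Usable hosts: 262142


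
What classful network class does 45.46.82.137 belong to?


First octet: 45
Binary: 00101101
0xxxxxxx -> Class A (1-126)
Class A, default mask 255.0.0.0 (/8)


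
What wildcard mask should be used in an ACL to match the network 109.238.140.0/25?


Subnet mask: 255.255.255.128
Wildcard = 255.255.255.255 - subnet mask
255 - 255 = 0
255 - 255 = 0
255 - 255 = 0
255 - 128 = 127
Wildcard: 0.0.0.127


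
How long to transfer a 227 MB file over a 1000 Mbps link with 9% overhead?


Effective throughput = 1000 * (1 - 9/100) = 910 Mbps
File size in Mb = 227 * 8 = 1816 Mb
Time = 1816 / 910
Time = 1.9956 seconds


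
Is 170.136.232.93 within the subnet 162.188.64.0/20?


Subnet network: 162.188.64.0
Test IP AND mask: 170.136.224.0
No, 170.136.232.93 is not in 162.188.64.0/20


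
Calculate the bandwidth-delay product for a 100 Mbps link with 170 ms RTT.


BDP = bandwidth * RTT
= 100 Mbps * 170 ms
= 100 * 1e6 * 170 / 1000 bits
= 17000000 bits
= 2125000 bytes
= 2075.1953 KB
BDP = 17000000 bits (2125000 bytes)


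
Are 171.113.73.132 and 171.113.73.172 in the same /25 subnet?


Mask: 255.255.255.128
171.113.73.132 AND mask = 171.113.73.128
171.113.73.172 AND mask = 171.113.73.128
Yes, same subnet (171.113.73.128)


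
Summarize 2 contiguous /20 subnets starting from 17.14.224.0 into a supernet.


Original prefix: /20
Number of subnets: 2 = 2^1
New prefix = 20 - 1 = 19
Supernet: 17.14.224.0/19


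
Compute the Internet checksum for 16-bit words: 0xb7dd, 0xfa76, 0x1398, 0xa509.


Sum all words (with carry folding):
+ 0xb7dd = 0xb7dd
+ 0xfa76 = 0xb254
+ 0x1398 = 0xc5ec
+ 0xa509 = 0x6af6
One's complement: ~0x6af6
Checksum = 0x9509


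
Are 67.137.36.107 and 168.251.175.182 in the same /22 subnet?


Mask: 255.255.252.0
67.137.36.107 AND mask = 67.137.36.0
168.251.175.182 AND mask = 168.251.172.0
No, different subnets (67.137.36.0 vs 168.251.172.0)


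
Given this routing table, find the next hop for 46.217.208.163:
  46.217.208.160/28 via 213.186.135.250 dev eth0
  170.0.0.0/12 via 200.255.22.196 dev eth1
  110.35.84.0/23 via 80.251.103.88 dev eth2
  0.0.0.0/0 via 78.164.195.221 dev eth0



Longest prefix match for 46.217.208.163:
  /28 46.217.208.160: MATCH
  /12 170.0.0.0: no
  /23 110.35.84.0: no
  /0 0.0.0.0: MATCH
Selected: next-hop 213.186.135.250 via eth0 (matched /28)


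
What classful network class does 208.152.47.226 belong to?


First octet: 208
Binary: 11010000
110xxxxx -> Class C (192-223)
Class C, default mask 255.255.255.0 (/24)


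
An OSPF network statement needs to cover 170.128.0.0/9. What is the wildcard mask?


Subnet mask: 255.128.0.0
Wildcard = 255.255.255.255 - subnet mask
255 - 255 = 0
255 - 128 = 127
255 - 0 = 255
255 - 0 = 255
Wildcard: 0.127.255.255


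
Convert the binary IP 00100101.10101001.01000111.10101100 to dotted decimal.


00100101 = 37
10101001 = 169
01000111 = 71
10101100 = 172
IP: 37.169.71.172


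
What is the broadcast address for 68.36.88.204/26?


Network: 68.36.88.192/26
Host bits = 6
Set all host bits to 1:
Broadcast: 68.36.88.255


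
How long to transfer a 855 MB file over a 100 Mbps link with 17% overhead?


Effective throughput = 100 * (1 - 17/100) = 83 Mbps
File size in Mb = 855 * 8 = 6840 Mb
Time = 6840 / 83
Time = 82.4096 seconds


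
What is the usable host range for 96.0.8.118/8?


Network: 96.0.0.0
Broadcast: 96.255.255.255
First usable = network + 1
Last usable = broadcast - 1
Range: 96.0.0.1 to 96.255.255.254


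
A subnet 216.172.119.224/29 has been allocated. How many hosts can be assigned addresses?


Host bits = 32 - 29 = 3
Total addresses = 2^3 = 8
Usable = total - 2 (network and broadcast)
Usable hosts: 6


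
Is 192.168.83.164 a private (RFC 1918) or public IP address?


RFC 1918 private ranges:
  10.0.0.0/8 (10.0.0.0 - 10.255.255.255)
  172.16.0.0/12 (172.16.0.0 - 172.31.255.255)
  192.168.0.0/16 (192.168.0.0 - 192.168.255.255)
Private (in 192.168.0.0/16)


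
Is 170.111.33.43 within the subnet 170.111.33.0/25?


Subnet network: 170.111.33.0
Test IP AND mask: 170.111.33.0
Yes, 170.111.33.43 is in 170.111.33.0/25


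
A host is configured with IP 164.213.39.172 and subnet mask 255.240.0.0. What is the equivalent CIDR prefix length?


Binary: 11111111.11110000.00000000.00000000
Count leading 1s
Prefix: /12


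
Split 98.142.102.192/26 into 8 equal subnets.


New prefix = 26 + 3 = 29
Each subnet has 8 addresses
  98.142.102.192/29
  98.142.102.200/29
  98.142.102.208/29
  98.142.102.216/29
  98.142.102.224/29
  98.142.102.232/29
  98.142.102.240/29
  98.142.102.248/29
Subnets: 98.142.102.192/29, 98.142.102.200/29, 98.142.102.208/29, 98.142.102.216/29, 98.142.102.224/29, 98.142.102.232/29, 98.142.102.240/29, 98.142.102.248/29


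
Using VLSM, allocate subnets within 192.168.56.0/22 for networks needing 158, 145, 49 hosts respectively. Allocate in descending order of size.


158 hosts -> /24 (254 usable): 192.168.56.0/24
145 hosts -> /24 (254 usable): 192.168.57.0/24
49 hosts -> /26 (62 usable): 192.168.58.0/26
Allocation: 192.168.56.0/24 (158 hosts, 254 usable); 192.168.57.0/24 (145 hosts, 254 usable); 192.168.58.0/26 (49 hosts, 62 usable)


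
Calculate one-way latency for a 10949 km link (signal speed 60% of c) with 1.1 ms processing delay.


Speed = 0.6 * 3e5 km/s = 180000 km/s
Propagation delay = 10949 / 180000 = 0.0608 s = 60.8278 ms
Processing delay = 1.1 ms
Total one-way latency = 61.9278 ms


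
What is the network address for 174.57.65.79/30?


IP:   10101110.00111001.01000001.01001111
Mask: 11111111.11111111.11111111.11111100
AND operation:
Net:  10101110.00111001.01000001.01001100
Network: 174.57.65.76/30


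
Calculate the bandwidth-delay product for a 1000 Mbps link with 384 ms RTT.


BDP = bandwidth * RTT
= 1000 Mbps * 384 ms
= 1000 * 1e6 * 384 / 1000 bits
= 384000000 bits
= 48000000 bytes
= 46875 KB
BDP = 384000000 bits (48000000 bytes)


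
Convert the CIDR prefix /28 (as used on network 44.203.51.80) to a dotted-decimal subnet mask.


/28 means 28 network bits, 4 host bits
Binary: 11111111111111111111111111110000
Mask: 255.255.255.240


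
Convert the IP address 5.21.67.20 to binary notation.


5 = 00000101
21 = 00010101
67 = 01000011
20 = 00010100
Binary: 00000101.00010101.01000011.00010100


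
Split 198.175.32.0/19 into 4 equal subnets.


New prefix = 19 + 2 = 21
Each subnet has 2048 addresses
  198.175.32.0/21
  198.175.40.0/21
  198.175.48.0/21
  198.175.56.0/21
Subnets: 198.175.32.0/21, 198.175.40.0/21, 198.175.48.0/21, 198.175.56.0/21


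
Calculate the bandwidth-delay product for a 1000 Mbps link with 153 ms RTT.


BDP = bandwidth * RTT
= 1000 Mbps * 153 ms
= 1000 * 1e6 * 153 / 1000 bits
= 153000000 bits
= 19125000 bytes
= 18676.7578 KB
BDP = 153000000 bits (19125000 bytes)


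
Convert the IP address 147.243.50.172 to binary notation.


147 = 10010011
243 = 11110011
50 = 00110010
172 = 10101100
Binary: 10010011.11110011.00110010.10101100


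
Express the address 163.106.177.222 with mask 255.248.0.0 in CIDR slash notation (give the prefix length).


Binary: 11111111.11111000.00000000.00000000
Count leading 1s
Prefix: /13


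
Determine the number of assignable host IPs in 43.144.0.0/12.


Host bits = 32 - 12 = 20
Total addresses = 2^20 = 1048576
Usable = total - 2 (network and broadcast)
Usable hosts: 1048574


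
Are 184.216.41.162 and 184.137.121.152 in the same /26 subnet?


Mask: 255.255.255.192
184.216.41.162 AND mask = 184.216.41.128
184.137.121.152 AND mask = 184.137.121.128
No, different subnets (184.216.41.128 vs 184.137.121.128)


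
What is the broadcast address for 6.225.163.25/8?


Network: 6.0.0.0/8
Host bits = 24
Set all host bits to 1:
Broadcast: 6.255.255.255


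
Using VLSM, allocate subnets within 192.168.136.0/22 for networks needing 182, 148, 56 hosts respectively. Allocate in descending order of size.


182 hosts -> /24 (254 usable): 192.168.136.0/24
148 hosts -> /24 (254 usable): 192.168.137.0/24
56 hosts -> /26 (62 usable): 192.168.138.0/26
Allocation: 192.168.136.0/24 (182 hosts, 254 usable); 192.168.137.0/24 (148 hosts, 254 usable); 192.168.138.0/26 (56 hosts, 62 usable)


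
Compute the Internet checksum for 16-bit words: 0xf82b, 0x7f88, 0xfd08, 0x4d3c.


Sum all words (with carry folding):
+ 0xf82b = 0xf82b
+ 0x7f88 = 0x77b4
+ 0xfd08 = 0x74bd
+ 0x4d3c = 0xc1f9
One's complement: ~0xc1f9
Checksum = 0x3e06


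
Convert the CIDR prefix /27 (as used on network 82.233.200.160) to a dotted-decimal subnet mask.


/27 means 27 network bits, 5 host bits
Binary: 11111111111111111111111111100000
Mask: 255.255.255.224


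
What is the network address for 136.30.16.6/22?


IP:   10001000.00011110.00010000.00000110
Mask: 11111111.11111111.11111100.00000000
AND operation:
Net:  10001000.00011110.00010000.00000000
Network: 136.30.16.0/22


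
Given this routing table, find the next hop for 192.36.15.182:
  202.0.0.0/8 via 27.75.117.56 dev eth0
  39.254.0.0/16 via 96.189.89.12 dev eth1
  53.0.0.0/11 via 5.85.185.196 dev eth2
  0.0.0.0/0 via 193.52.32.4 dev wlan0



Longest prefix match for 192.36.15.182:
  /8 202.0.0.0: no
  /16 39.254.0.0: no
  /11 53.0.0.0: no
  /0 0.0.0.0: MATCH
Selected: next-hop 193.52.32.4 via wlan0 (matched /0)


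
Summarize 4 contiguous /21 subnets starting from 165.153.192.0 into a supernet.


Original prefix: /21
Number of subnets: 4 = 2^2
New prefix = 21 - 2 = 19
Supernet: 165.153.192.0/19


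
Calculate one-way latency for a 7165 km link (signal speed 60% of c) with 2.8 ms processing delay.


Speed = 0.6 * 3e5 km/s = 180000 km/s
Propagation delay = 7165 / 180000 = 0.0398 s = 39.8056 ms
Processing delay = 2.8 ms
Total one-way latency = 42.6056 ms


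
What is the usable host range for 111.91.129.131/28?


Network: 111.91.129.128
Broadcast: 111.91.129.143
First usable = network + 1
Last usable = broadcast - 1
Range: 111.91.129.129 to 111.91.129.142


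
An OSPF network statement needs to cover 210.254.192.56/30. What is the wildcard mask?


Subnet mask: 255.255.255.252
Wildcard = 255.255.255.255 - subnet mask
255 - 255 = 0
255 - 255 = 0
255 - 255 = 0
255 - 252 = 3
Wildcard: 0.0.0.3


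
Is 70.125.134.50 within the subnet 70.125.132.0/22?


Subnet network: 70.125.132.0
Test IP AND mask: 70.125.132.0
Yes, 70.125.134.50 is in 70.125.132.0/22


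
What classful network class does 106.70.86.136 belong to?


First octet: 106
Binary: 01101010
0xxxxxxx -> Class A (1-126)
Class A, default mask 255.0.0.0 (/8)


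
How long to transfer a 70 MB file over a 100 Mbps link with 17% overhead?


Effective throughput = 100 * (1 - 17/100) = 83 Mbps
File size in Mb = 70 * 8 = 560 Mb
Time = 560 / 83
Time = 6.747 seconds


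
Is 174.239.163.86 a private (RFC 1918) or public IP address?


RFC 1918 private ranges:
  10.0.0.0/8 (10.0.0.0 - 10.255.255.255)
  172.16.0.0/12 (172.16.0.0 - 172.31.255.255)
  192.168.0.0/16 (192.168.0.0 - 192.168.255.255)
Public (not in any RFC 1918 range)


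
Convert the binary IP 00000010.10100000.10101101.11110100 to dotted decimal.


00000010 = 2
10100000 = 160
10101101 = 173
11110100 = 244
IP: 2.160.173.244


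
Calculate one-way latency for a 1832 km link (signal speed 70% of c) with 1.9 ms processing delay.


Speed = 0.7 * 3e5 km/s = 210000 km/s
Propagation delay = 1832 / 210000 = 0.0087 s = 8.7238 ms
Processing delay = 1.9 ms
Total one-way latency = 10.6238 ms


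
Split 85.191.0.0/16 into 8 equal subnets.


New prefix = 16 + 3 = 19
Each subnet has 8192 addresses
  85.191.0.0/19
  85.191.32.0/19
  85.191.64.0/19
  85.191.96.0/19
  85.191.128.0/19
  85.191.160.0/19
  85.191.192.0/19
  85.191.224.0/19
Subnets: 85.191.0.0/19, 85.191.32.0/19, 85.191.64.0/19, 85.191.96.0/19, 85.191.128.0/19, 85.191.160.0/19, 85.191.192.0/19, 85.191.224.0/19


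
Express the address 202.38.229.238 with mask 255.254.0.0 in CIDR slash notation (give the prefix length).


Binary: 11111111.11111110.00000000.00000000
Count leading 1s
Prefix: /15


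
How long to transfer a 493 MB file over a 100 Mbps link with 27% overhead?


Effective throughput = 100 * (1 - 27/100) = 73 Mbps
File size in Mb = 493 * 8 = 3944 Mb
Time = 3944 / 73
Time = 54.0274 seconds


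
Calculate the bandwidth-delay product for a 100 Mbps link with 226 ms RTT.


BDP = bandwidth * RTT
= 100 Mbps * 226 ms
= 100 * 1e6 * 226 / 1000 bits
= 22600000 bits
= 2825000 bytes
= 2758.7891 KB
BDP = 22600000 bits (2825000 bytes)


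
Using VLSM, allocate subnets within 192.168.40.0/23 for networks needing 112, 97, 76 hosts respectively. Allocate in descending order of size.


112 hosts -> /25 (126 usable): 192.168.40.0/25
97 hosts -> /25 (126 usable): 192.168.40.128/25
76 hosts -> /25 (126 usable): 192.168.41.0/25
Allocation: 192.168.40.0/25 (112 hosts, 126 usable); 192.168.40.128/25 (97 hosts, 126 usable); 192.168.41.0/25 (76 hosts, 126 usable)


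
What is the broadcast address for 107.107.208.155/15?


Network: 107.106.0.0/15
Host bits = 17
Set all host bits to 1:
Broadcast: 107.107.255.255


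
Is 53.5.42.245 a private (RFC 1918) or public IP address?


RFC 1918 private ranges:
  10.0.0.0/8 (10.0.0.0 - 10.255.255.255)
  172.16.0.0/12 (172.16.0.0 - 172.31.255.255)
  192.168.0.0/16 (192.168.0.0 - 192.168.255.255)
Public (not in any RFC 1918 range)


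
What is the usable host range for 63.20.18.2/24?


Network: 63.20.18.0
Broadcast: 63.20.18.255
First usable = network + 1
Last usable = broadcast - 1
Range: 63.20.18.1 to 63.20.18.254


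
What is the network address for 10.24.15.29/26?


IP:   00001010.00011000.00001111.00011101
Mask: 11111111.11111111.11111111.11000000
AND operation:
Net:  00001010.00011000.00001111.00000000
Network: 10.24.15.0/26


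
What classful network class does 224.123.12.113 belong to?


First octet: 224
Binary: 11100000
1110xxxx -> Class D (224-239)
Class D (multicast), default mask N/A


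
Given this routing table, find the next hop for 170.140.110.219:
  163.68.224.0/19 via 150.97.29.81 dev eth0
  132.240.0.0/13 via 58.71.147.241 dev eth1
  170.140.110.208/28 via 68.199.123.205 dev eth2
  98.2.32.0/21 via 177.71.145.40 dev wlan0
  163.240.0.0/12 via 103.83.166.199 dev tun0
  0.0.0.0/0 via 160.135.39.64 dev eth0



Longest prefix match for 170.140.110.219:
  /19 163.68.224.0: no
  /13 132.240.0.0: no
  /28 170.140.110.208: MATCH
  /21 98.2.32.0: no
  /12 163.240.0.0: no
  /0 0.0.0.0: MATCH
Selected: next-hop 68.199.123.205 via eth2 (matched /28)


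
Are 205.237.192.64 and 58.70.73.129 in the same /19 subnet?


Mask: 255.255.224.0
205.237.192.64 AND mask = 205.237.192.0
58.70.73.129 AND mask = 58.70.64.0
No, different subnets (205.237.192.0 vs 58.70.64.0)


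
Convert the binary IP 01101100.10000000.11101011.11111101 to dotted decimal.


01101100 = 108
10000000 = 128
11101011 = 235
11111101 = 253
IP: 108.128.235.253


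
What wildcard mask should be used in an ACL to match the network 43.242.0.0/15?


Subnet mask: 255.254.0.0
Wildcard = 255.255.255.255 - subnet mask
255 - 255 = 0
255 - 254 = 1
255 - 0 = 255
255 - 0 = 255
Wildcard: 0.1.255.255


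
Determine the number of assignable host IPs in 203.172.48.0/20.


Host bits = 32 - 20 = 12
Total addresses = 2^12 = 4096
Usable = total - 2 (network and broadcast)
Usable hosts: 4094


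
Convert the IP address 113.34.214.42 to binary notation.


113 = 01110001
34 = 00100010
214 = 11010110
42 = 00101010
Binary: 01110001.00100010.11010110.00101010


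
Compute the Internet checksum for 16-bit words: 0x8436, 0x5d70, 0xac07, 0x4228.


Sum all words (with carry folding):
+ 0x8436 = 0x8436
+ 0x5d70 = 0xe1a6
+ 0xac07 = 0x8dae
+ 0x4228 = 0xcfd6
One's complement: ~0xcfd6
Checksum = 0x3029


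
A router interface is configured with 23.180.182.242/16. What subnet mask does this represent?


/16 means 16 network bits, 16 host bits
Binary: 11111111111111110000000000000000
Mask: 255.255.0.0


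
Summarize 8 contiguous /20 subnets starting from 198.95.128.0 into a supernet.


Original prefix: /20
Number of subnets: 8 = 2^3
New prefix = 20 - 3 = 17
Supernet: 198.95.128.0/17


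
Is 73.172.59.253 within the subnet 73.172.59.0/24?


Subnet network: 73.172.59.0
Test IP AND mask: 73.172.59.0
Yes, 73.172.59.253 is in 73.172.59.0/24


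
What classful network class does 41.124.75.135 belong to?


First octet: 41
Binary: 00101001
0xxxxxxx -> Class A (1-126)
Class A, default mask 255.0.0.0 (/8)


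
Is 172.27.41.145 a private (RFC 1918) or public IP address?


RFC 1918 private ranges:
  10.0.0.0/8 (10.0.0.0 - 10.255.255.255)
  172.16.0.0/12 (172.16.0.0 - 172.31.255.255)
  192.168.0.0/16 (192.168.0.0 - 192.168.255.255)
Private (in 172.16.0.0/12)


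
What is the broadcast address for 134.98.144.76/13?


Network: 134.96.0.0/13
Host bits = 19
Set all host bits to 1:
Broadcast: 134.103.255.255


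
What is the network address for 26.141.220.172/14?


IP:   00011010.10001101.11011100.10101100
Mask: 11111111.11111100.00000000.00000000
AND operation:
Net:  00011010.10001100.00000000.00000000
Network: 26.140.0.0/14


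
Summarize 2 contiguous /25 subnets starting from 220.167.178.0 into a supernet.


Original prefix: /25
Number of subnets: 2 = 2^1
New prefix = 25 - 1 = 24
Supernet: 220.167.178.0/24


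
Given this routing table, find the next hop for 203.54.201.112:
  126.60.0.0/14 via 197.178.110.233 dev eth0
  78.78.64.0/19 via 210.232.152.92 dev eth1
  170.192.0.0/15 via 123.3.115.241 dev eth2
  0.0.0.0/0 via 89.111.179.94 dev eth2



Longest prefix match for 203.54.201.112:
  /14 126.60.0.0: no
  /19 78.78.64.0: no
  /15 170.192.0.0: no
  /0 0.0.0.0: MATCH
Selected: next-hop 89.111.179.94 via eth2 (matched /0)


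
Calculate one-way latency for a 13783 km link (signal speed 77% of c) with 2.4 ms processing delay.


Speed = 0.77 * 3e5 km/s = 231000 km/s
Propagation delay = 13783 / 231000 = 0.0597 s = 59.6667 ms
Processing delay = 2.4 ms
Total one-way latency = 62.0667 ms


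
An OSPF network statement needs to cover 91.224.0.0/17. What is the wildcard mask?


Subnet mask: 255.255.128.0
Wildcard = 255.255.255.255 - subnet mask
255 - 255 = 0
255 - 255 = 0
255 - 128 = 127
255 - 0 = 255
Wildcard: 0.0.127.255


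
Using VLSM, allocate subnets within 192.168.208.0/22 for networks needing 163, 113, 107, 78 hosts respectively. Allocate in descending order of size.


163 hosts -> /24 (254 usable): 192.168.208.0/24
113 hosts -> /25 (126 usable): 192.168.209.0/25
107 hosts -> /25 (126 usable): 192.168.209.128/25
78 hosts -> /25 (126 usable): 192.168.210.0/25
Allocation: 192.168.208.0/24 (163 hosts, 254 usable); 192.168.209.0/25 (113 hosts, 126 usable); 192.168.209.128/25 (107 hosts, 126 usable); 192.168.210.0/25 (78 hosts, 126 usable)


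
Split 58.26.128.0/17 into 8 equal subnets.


New prefix = 17 + 3 = 20
Each subnet has 4096 addresses
  58.26.128.0/20
  58.26.144.0/20
  58.26.160.0/20
  58.26.176.0/20
  58.26.192.0/20
  58.26.208.0/20
  58.26.224.0/20
  58.26.240.0/20
Subnets: 58.26.128.0/20, 58.26.144.0/20, 58.26.160.0/20, 58.26.176.0/20, 58.26.192.0/20, 58.26.208.0/20, 58.26.224.0/20, 58.26.240.0/20


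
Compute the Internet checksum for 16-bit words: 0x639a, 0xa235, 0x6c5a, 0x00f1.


Sum all words (with carry folding):
+ 0x639a = 0x639a
+ 0xa235 = 0x05d0
+ 0x6c5a = 0x722a
+ 0x00f1 = 0x731b
One's complement: ~0x731b
Checksum = 0x8ce4


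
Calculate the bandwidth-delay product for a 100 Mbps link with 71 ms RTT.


BDP = bandwidth * RTT
= 100 Mbps * 71 ms
= 100 * 1e6 * 71 / 1000 bits
= 7100000 bits
= 887500 bytes
= 866.6992 KB
BDP = 7100000 bits (887500 bytes)
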